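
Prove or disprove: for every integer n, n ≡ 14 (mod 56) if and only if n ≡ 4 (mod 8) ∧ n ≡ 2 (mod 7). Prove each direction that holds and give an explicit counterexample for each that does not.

Neither direction holds.

(⇒) This fails: n = 14 gives 14 ≡ 14 (mod 56) but 14 ≡ 6 (mod 8), so the conjunction on the right does not hold.

(⇐) This fails: n = 44 satisfies both congruences on the right (44 ≡ 4 mod 8 and 44 ≡ 2 mod 7) yet 44 ≡ 44 (mod 56), not 14.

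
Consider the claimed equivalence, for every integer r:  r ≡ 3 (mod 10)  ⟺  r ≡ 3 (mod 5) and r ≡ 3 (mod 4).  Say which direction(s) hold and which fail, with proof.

Not equivalent: only (⇐) holds.

[⇐] If r ≡ 3 (mod 5) and r ≡ 3 (mod 4), then by the Chinese remainder theorem r ≡ 3 (mod 20). Since 3 ≡ 3 (mod 10) and 10 ∣ 20, we get r ≡ 3 (mod 10).

[⇒] This fails: r = 13 gives 13 ≡ 3 (mod 10) but 13 ≡ 1 (mod 4), so the conjunction on the right does not hold.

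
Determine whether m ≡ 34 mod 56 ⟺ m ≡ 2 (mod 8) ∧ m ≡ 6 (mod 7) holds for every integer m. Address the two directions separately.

Forward direction. Suppose m ≡ 34 (mod 56); write m = 56j + 34. Since 8 ∣ 56, reducing mod 8 gives m ≡ 34 ≡ 2 (mod 8); since 7 ∣ 56, reducing mod 7 gives m ≡ 34 ≡ 6 (mod 7).

Converse. If m ≡ 2 (mod 8) and m ≡ 6 (mod 7), then by the Chinese remainder theorem m ≡ 34 (mod 56). This is exactly m ≡ 34 (mod 56).

Both implications hold.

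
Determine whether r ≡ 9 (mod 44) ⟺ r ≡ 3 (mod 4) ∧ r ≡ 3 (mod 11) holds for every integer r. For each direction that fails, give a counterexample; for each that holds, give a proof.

Forward direction. This fails: r = 9 gives 9 ≡ 9 (mod 44) but 9 ≡ 1 (mod 4), so the conjunction on the right does not hold.

Converse. This fails: r = 3 satisfies both congruences on the right (3 ≡ 3 mod 4 and 3 ≡ 3 mod 11) yet 3 ≡ 3 (mod 44), not 9.

(⇒) fails and (⇐) fails.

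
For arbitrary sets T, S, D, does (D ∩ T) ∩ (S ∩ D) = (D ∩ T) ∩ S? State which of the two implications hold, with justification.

Both inclusions hold.

(⊆) Let x ∈ (D ∩ T) ∩ (S ∩ D). Then x ∈ T ∩ S ∩ D, from which x ∈ (D ∩ T) ∩ S.

(⊇) Let x ∈ (D ∩ T) ∩ S. Then x ∈ T ∩ S ∩ D, from which x ∈ (D ∩ T) ∩ (S ∩ D).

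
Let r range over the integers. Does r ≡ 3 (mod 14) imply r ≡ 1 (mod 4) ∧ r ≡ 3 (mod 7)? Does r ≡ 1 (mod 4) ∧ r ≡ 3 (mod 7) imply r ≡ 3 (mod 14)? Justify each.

(⇒) This fails: r = 3 gives 3 ≡ 3 (mod 14) but 3 ≡ 3 (mod 4), so the conjunction on the right does not hold.

(⇐) Conversely, if r ≡ 1 (mod 4) and r ≡ 3 (mod 7), then by the Chinese remainder theorem r ≡ 17 (mod 28). Since 17 ≡ 3 (mod 14) and 14 ∣ 28, we get r ≡ 3 (mod 14).

Not equivalent: only (⇐) holds.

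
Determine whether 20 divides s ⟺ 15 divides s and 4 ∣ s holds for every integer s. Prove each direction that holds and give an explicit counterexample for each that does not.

Only the converse holds.

(←) Suppose 15 ∣ s and 4 ∣ s. Any common multiple of 15 and 4 is a multiple of their lcm; here gcd(15, 4) = 1, so lcm(15, 4) = 15·4 = 60, so 60 ∣ s. Since 20 ∣ 60, it follows that 20 ∣ s.

(→) This fails: take s = 20. Certainly 20 ∣ 20, but 15 ∤ 20.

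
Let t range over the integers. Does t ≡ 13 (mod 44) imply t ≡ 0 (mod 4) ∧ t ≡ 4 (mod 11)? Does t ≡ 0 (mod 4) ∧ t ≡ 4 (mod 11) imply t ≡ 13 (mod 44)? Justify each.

(⇒) fails and (⇐) fails.

(⟹) This fails: t = 13 gives 13 ≡ 13 (mod 44) but 13 ≡ 1 (mod 4), so the conjunction on the right does not hold.

(⟸) This fails: t = 4 satisfies both congruences on the right (4 ≡ 0 mod 4 and 4 ≡ 4 mod 11) yet 4 ≡ 4 (mod 44), not 13.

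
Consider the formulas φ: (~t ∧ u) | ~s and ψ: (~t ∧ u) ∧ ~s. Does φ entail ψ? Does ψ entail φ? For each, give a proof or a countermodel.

(→) This fails. Under u = F, t = F, s = F, the left side is true but the right side is false.

(←) Assume the antecedent. If u is true, the antecedent forces (u = T, t = F, s = F), and (~t ∧ u) | ~s holds there. If u is false, the antecedent cannot hold. Either way (~t ∧ u) | ~s holds.

Only the converse holds.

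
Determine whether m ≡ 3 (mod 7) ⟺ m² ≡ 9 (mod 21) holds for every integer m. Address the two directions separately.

Forward direction. This fails: take m = 10. Then 10 ≡ 3 (mod 7), but 10² = 100 ≡ 16 (mod 21), not 9.

Converse. This fails: take m = 18. Then 18² = 324 ≡ 9 (mod 21), yet 18 ≡ 4 (mod 7), not 3.

Neither implication holds.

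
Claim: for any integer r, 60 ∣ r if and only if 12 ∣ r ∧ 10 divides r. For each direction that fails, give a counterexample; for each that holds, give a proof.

Both directions hold; the statement is true.

[⇐] Suppose 12 ∣ r and 10 ∣ r. Any common multiple of 12 and 10 is a multiple of their lcm; here lcm(12, 10) = 12·10/gcd(12, 10) = 120/2 = 60, so 60 ∣ r.

[⇒] If 60 ∣ r, write r = 60q. Since 60 = 5·12, r = 12·(5q), so 12 ∣ r; and since 60 = 6·10, r = 10·(6q), so 10 ∣ r.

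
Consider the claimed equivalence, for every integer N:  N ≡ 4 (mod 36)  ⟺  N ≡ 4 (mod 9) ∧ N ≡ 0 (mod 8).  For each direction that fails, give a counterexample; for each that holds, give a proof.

The forward direction fails; the converse holds.

(⇒) This fails: N = 4 gives 4 ≡ 4 (mod 36) but 4 ≡ 4 (mod 8), so the conjunction on the right does not hold.

(⇐) Conversely, if N ≡ 4 (mod 9) and N ≡ 0 (mod 8), then by the Chinese remainder theorem N ≡ 40 (mod 72). Since 40 ≡ 4 (mod 36) and 36 ∣ 72, we get N ≡ 4 (mod 36).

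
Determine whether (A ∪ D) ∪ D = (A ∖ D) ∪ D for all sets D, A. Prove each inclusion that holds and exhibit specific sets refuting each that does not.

Both inclusions hold.

Forward inclusion. Let x ∈ (A ∪ D) ∪ D. Then either x ∈ D and x ∉ A; or x ∈ A and x ∉ D; or x ∈ D ∩ A. In each case x ∈ (A ∖ D) ∪ D, so (A ∪ D) ∪ D ⊆ (A ∖ D) ∪ D.

Reverse inclusion. Let x ∈ (A ∖ D) ∪ D. Then either x ∈ D and x ∉ A; or x ∈ A and x ∉ D; or x ∈ D ∩ A. In each case x ∈ (A ∪ D) ∪ D, so (A ∖ D) ∪ D ⊆ (A ∪ D) ∪ D.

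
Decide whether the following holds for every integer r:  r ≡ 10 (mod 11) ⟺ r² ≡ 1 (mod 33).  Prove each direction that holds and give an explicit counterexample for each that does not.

(⟹) This fails: take r = 21. Then 21 ≡ 10 (mod 11), but 21² = 441 ≡ 12 (mod 33), not 1.

(⟸) This fails: take r = 1. Then 1² = 1 ≡ 1 (mod 33), yet 1 ≡ 1 (mod 11), not 10.

Neither direction holds.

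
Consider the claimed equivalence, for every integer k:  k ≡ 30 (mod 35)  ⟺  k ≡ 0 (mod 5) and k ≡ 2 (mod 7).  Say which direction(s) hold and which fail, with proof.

(←) If k ≡ 0 (mod 5) and k ≡ 2 (mod 7), then by the Chinese remainder theorem k ≡ 30 (mod 35). This is exactly k ≡ 30 (mod 35).

(→) Suppose k ≡ 30 (mod 35); write k = 35j + 30. Since 5 ∣ 35, reducing mod 5 gives k ≡ 30 ≡ 0 (mod 5); since 7 ∣ 35, reducing mod 7 gives k ≡ 30 ≡ 2 (mod 7).

The biconditional holds.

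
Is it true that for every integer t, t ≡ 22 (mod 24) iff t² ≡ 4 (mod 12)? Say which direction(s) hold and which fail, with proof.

Not equivalent: only (⇒) holds.

(→) Suppose t ≡ 22 (mod 24). Then t² ≡ 22² = 484 (mod 24), and since 12 ∣ 24, also t² ≡ 4 (mod 12).

(←) This fails: take t = 2. Then 2² = 4 ≡ 4 (mod 12), yet 2 ≡ 2 (mod 24), not 22.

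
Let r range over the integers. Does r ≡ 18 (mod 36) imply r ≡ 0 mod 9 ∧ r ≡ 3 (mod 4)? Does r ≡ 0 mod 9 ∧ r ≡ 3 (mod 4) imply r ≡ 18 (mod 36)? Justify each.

Forward direction. This fails: r = 18 gives 18 ≡ 18 (mod 36) but 18 ≡ 2 (mod 4), so the conjunction on the right does not hold.

Converse. This fails: r = 27 satisfies both congruences on the right (27 ≡ 0 mod 9 and 27 ≡ 3 mod 4) yet 27 ≡ 27 (mod 36), not 18.

Neither implication holds.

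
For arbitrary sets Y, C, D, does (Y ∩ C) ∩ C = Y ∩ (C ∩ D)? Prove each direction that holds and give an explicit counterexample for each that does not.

(⊆) fails; (⊇) holds.

Forward inclusion. This inclusion fails. Take Y = {1}, C = {1}, D = ∅; then 1 ∈ (Y ∩ C) ∩ C but 1 ∉ Y ∩ (C ∩ D).

Reverse inclusion. Let x ∈ Y ∩ (C ∩ D). Then x ∈ Y ∩ C ∩ D, from which x ∈ (Y ∩ C) ∩ C.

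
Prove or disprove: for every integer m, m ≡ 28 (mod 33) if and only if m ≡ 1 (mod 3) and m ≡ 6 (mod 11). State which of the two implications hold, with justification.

(→) Suppose m ≡ 28 (mod 33); write m = 33j + 28. Since 3 ∣ 33, reducing mod 3 gives m ≡ 28 ≡ 1 (mod 3); since 11 ∣ 33, reducing mod 11 gives m ≡ 28 ≡ 6 (mod 11).

(←) Conversely, if m ≡ 1 (mod 3) and m ≡ 6 (mod 11), then by the Chinese remainder theorem m ≡ 28 (mod 33). This is exactly m ≡ 28 (mod 33).

The biconditional holds.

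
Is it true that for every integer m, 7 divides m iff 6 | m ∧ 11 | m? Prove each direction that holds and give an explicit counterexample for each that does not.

Both directions fail.

Forward direction. This fails: take m = 7. Certainly 7 ∣ 7, but 6 ∤ 7.

Converse. This fails: take m = 66. Both 6 ∣ 66 and 11 ∣ 66, yet 66 is not a multiple of 7 (since 66 = 9·7 + 3), so 7 ∤ 66.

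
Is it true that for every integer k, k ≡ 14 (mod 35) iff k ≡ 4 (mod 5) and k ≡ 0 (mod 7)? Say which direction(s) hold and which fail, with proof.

[⇒] Suppose k ≡ 14 (mod 35); write k = 35j + 14. Since 5 ∣ 35, reducing mod 5 gives k ≡ 14 ≡ 4 (mod 5); since 7 ∣ 35, reducing mod 7 gives k ≡ 14 ≡ 0 (mod 7).

[⇐] Conversely, if k ≡ 4 (mod 5) and k ≡ 0 (mod 7), then by the Chinese remainder theorem k ≡ 14 (mod 35). This is exactly k ≡ 14 (mod 35).

The biconditional holds.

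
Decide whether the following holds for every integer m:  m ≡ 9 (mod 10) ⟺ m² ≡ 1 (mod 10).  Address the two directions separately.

Only the forward implication holds.

Converse. This fails: take m = 1. Then 1² = 1 ≡ 1 (mod 10), yet 1 ≡ 1 (mod 10), not 9.

Forward direction. Suppose m ≡ 9 (mod 10). Write m = 10j + 9. Then (10j + 9)² = 100j² + 180j + 81 = 10(10j² + 18j + 8) + 1, so m² ≡ 1 (mod 10).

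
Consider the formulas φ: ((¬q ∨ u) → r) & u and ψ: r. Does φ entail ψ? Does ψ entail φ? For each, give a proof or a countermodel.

[⇐] This fails. Under u = F, r = T, q = F, the left side is false but the right side is true.

[⇒] Assume the antecedent. If u is true, the antecedent forces (u = T, r = T, q = F) or (u = T, r = T, q = T), and r holds there. If u is false, the antecedent cannot hold. Either way r holds.

The forward direction holds; the converse fails.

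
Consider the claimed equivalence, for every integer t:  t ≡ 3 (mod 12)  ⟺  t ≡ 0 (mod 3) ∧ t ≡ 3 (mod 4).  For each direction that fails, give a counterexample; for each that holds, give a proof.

(⇒) Suppose t ≡ 3 (mod 12); write t = 12j + 3. Since 3 ∣ 12, reducing mod 3 gives t ≡ 3 ≡ 0 (mod 3); since 4 ∣ 12, reducing mod 4 gives t ≡ 3 (mod 4).

(⇐) Conversely, if t ≡ 0 (mod 3) and t ≡ 3 (mod 4), then by the Chinese remainder theorem t ≡ 3 (mod 12). This is exactly t ≡ 3 (mod 12).

The biconditional holds.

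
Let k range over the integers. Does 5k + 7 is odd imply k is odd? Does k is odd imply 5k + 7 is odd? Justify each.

(⇒) fails and (⇐) fails.

(⟹) This fails: k = 4 gives 5k + 7 = 27, which is odd, but 4 is even, not odd.

(⟸) This also fails: k = 3 is odd, but 5k + 7 = 22 is even, not odd.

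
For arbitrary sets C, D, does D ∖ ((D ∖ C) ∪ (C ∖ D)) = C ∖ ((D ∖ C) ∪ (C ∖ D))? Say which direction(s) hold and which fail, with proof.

Both inclusions hold.

(⟹) Let x ∈ D ∖ ((D ∖ C) ∪ (C ∖ D)). Then x ∈ C ∩ D, from which x ∈ C ∖ ((D ∖ C) ∪ (C ∖ D)).

(⟸) Let x ∈ C ∖ ((D ∖ C) ∪ (C ∖ D)). Then x ∈ C ∩ D, from which x ∈ D ∖ ((D ∖ C) ∪ (C ∖ D)).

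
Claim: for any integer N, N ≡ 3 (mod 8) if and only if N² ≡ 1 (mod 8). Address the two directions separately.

[⇒] Suppose N ≡ 3 (mod 8). Write N = 8j + 3. Then (8j + 3)² = 64j² + 48j + 9 = 8(8j² + 6j + 1) + 1, so N² ≡ 1 (mod 8).

[⇐] This fails: take N = 1. Then 1² = 1 ≡ 1 (mod 8), yet 1 ≡ 1 (mod 8), not 3.

Only the forward implication holds.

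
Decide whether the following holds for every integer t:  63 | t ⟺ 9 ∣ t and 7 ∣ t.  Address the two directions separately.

(→) If 63 ∣ t, write t = 63q. Since 63 = 7·9, t = 9·(7q), so 9 ∣ t; and since 63 = 9·7, t = 7·(9q), so 7 ∣ t.

(←) Suppose 9 ∣ t and 7 ∣ t. Any common multiple of 9 and 7 is a multiple of their lcm; here gcd(9, 7) = 1, so lcm(9, 7) = 9·7 = 63, so 63 ∣ t.

The biconditional holds.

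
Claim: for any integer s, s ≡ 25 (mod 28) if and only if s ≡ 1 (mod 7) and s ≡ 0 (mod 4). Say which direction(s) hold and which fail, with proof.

Neither direction holds.

(⇒) This fails: s = 25 gives 25 ≡ 25 (mod 28) but 25 ≡ 4 (mod 7), so the conjunction on the right does not hold.

(⇐) This fails: s = 8 satisfies both congruences on the right (8 ≡ 1 mod 7 and 8 ≡ 0 mod 4) yet 8 ≡ 8 (mod 28), not 25.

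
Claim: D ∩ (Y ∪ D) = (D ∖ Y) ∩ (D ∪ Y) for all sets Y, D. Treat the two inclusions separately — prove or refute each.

(⊆) This inclusion fails. Take Y = {1}, D = {1}; then 1 ∈ D ∩ (Y ∪ D) but 1 ∉ (D ∖ Y) ∩ (D ∪ Y).

(⊇) Let x ∈ (D ∖ Y) ∩ (D ∪ Y). Then x ∈ D and x ∉ Y, from which x ∈ D ∩ (Y ∪ D).

(⊆) fails; (⊇) holds.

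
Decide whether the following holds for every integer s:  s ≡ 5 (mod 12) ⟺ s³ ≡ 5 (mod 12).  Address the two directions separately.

Equivalent; both directions hold.

(←) For the converse, argue contrapositively. If s ≢ 5 (mod 12), then s is congruent to one of 0, 1, 2, 3, 4, 6, 7, 8, 9, 10, 11 modulo 12, and these give s³ ≡ 0, 1, 8, 3, 4, 0, 7, 8, 9, 4, 11 respectively — never 5.

(→) Suppose s ≡ 5 (mod 12). Write s = 12j + 5. Then (12j + 5)³ = 1728j³ + 2160j² + 900j + 125 = 12(144j³ + 180j² + 75j + 10) + 5, so s³ ≡ 5 (mod 12).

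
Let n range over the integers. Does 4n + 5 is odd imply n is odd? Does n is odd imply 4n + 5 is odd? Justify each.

(⇒) fails; (⇐) holds.

(→) This fails: take n = 6. Then 4n + 5 = 29, which is odd, yet n = 6 is even, not odd.

(←) Suppose n is odd. Since 4 is even, 4n is even for every n, so 4n + 5 has the same parity as 5, which is odd. Hence 4n + 5 is odd.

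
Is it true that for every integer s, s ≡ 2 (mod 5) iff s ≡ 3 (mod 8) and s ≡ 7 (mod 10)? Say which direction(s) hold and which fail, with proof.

(⟸) If s ≡ 3 (mod 8) and s ≡ 7 (mod 10), then by the Chinese remainder theorem s ≡ 27 (mod 40). Since 27 ≡ 2 (mod 5) and 5 ∣ 40, we get s ≡ 2 (mod 5).

(⟹) This fails: s = 32 gives 32 ≡ 2 (mod 5) but 32 ≡ 0 (mod 8), so the conjunction on the right does not hold.

Only the reverse direction holds.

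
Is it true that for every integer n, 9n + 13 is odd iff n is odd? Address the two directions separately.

(→) This fails: n = 2 gives 9n + 13 = 31, which is odd, but 2 is even, not odd.

(←) This also fails: n = 5 is odd, but 9n + 13 = 58 is even, not odd.

Neither implication holds.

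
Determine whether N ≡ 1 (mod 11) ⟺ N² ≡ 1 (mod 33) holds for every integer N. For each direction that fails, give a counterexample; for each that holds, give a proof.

Neither direction holds.

[⇒] This fails: take N = 12. Then 12 ≡ 1 (mod 11), but 12² = 144 ≡ 12 (mod 33), not 1.

[⇐] This fails: take N = 10. Then 10² = 100 ≡ 1 (mod 33), yet 10 ≡ 10 (mod 11), not 1.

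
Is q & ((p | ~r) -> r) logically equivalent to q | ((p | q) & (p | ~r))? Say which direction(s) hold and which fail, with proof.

Forward direction. Assume the antecedent. If q is true, q | ((p | q) & (p | ~r)) reduces to true regardless of the other variables. If q is false, the antecedent cannot hold. Either way q | ((p | q) & (p | ~r)) holds.

Converse. This fails. Under q = T, r = F, p = F, the left side is false but the right side is true.

Only the forward direction holds.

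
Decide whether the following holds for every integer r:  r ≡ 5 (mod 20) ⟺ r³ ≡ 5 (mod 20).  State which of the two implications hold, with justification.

Both implications hold.

Forward direction. Suppose r ≡ 5 (mod 20). Write r = 20j + 5. Then (20j + 5)³ = 8000j³ + 6000j² + 1500j + 125 = 20(400j³ + 300j² + 75j + 6) + 5, so r³ ≡ 5 (mod 20).

Converse. Suppose r³ ≡ 5 (mod 20). The only residue r in {0, …, 19} with r³ ≡ 5 (mod 20) is r = 5, so r ≡ 5 (mod 20).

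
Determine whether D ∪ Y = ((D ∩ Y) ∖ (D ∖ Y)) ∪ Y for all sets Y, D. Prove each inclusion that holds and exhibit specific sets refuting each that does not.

(⊇) Let x ∈ ((D ∩ Y) ∖ (D ∖ Y)) ∪ Y. Then either x ∈ Y and x ∉ D; or x ∈ Y ∩ D. In each case x ∈ D ∪ Y, so ((D ∩ Y) ∖ (D ∖ Y)) ∪ Y ⊆ D ∪ Y.

(⊆) This inclusion fails. Take Y = ∅, D = {1}; then 1 ∈ D ∪ Y but 1 ∉ ((D ∩ Y) ∖ (D ∖ Y)) ∪ Y.

Only the reverse inclusion holds.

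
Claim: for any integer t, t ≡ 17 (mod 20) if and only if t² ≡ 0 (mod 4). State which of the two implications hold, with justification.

Neither implication holds.

(⟹) This fails: take t = 17. Then 17 ≡ 17 (mod 20), but 17² = 289 ≡ 1 (mod 4), not 0.

(⟸) This fails: take t = 0. Then 0² = 0 ≡ 0 (mod 4), yet 0 ≡ 0 (mod 20), not 17.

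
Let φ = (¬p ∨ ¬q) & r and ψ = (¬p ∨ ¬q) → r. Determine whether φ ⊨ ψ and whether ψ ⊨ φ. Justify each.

[⇒] Assume the antecedent. If q is true, the antecedent forces (q = T, p = F, r = T), and (¬p ∨ ¬q) → r holds there. If q is false, the antecedent forces (q = F, p = F, r = T) or (q = F, p = T, r = T), and (¬p ∨ ¬q) → r holds there. Either way (¬p ∨ ¬q) → r holds.

[⇐] This fails. Under q = T, p = T, r = F, the left side is false but the right side is true.

Not equivalent: only (⇒) holds.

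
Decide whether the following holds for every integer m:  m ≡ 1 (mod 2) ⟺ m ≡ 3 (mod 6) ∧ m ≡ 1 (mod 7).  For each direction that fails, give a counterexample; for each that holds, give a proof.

(⟹) This fails: m = 1 gives 1 ≡ 1 (mod 2) but 1 ≡ 1 (mod 6), so the conjunction on the right does not hold.

(⟸) Conversely, if m ≡ 3 (mod 6) and m ≡ 1 (mod 7), then by the Chinese remainder theorem m ≡ 15 (mod 42). Since 15 ≡ 1 (mod 2) and 2 ∣ 42, we get m ≡ 1 (mod 2).

The forward direction fails; the converse holds.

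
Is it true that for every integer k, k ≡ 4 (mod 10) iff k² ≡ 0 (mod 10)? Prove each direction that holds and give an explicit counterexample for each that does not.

(⇒) fails and (⇐) fails.

Forward direction. This fails: take k = 4. Then 4 ≡ 4 (mod 10), but 4² = 16 ≡ 6 (mod 10), not 0.

Converse. This fails: take k = 0. Then 0² = 0 ≡ 0 (mod 10), yet 0 ≡ 0 (mod 10), not 4.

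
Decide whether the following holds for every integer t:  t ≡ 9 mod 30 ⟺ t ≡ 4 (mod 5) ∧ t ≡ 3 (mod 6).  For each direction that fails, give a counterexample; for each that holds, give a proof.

Both implications hold.

(→) Suppose t ≡ 9 (mod 30); write t = 30j + 9. Since 5 ∣ 30, reducing mod 5 gives t ≡ 9 ≡ 4 (mod 5); since 6 ∣ 30, reducing mod 6 gives t ≡ 9 ≡ 3 (mod 6).

(←) Conversely, if t ≡ 4 (mod 5) and t ≡ 3 (mod 6), then by the Chinese remainder theorem t ≡ 9 (mod 30). This is exactly t ≡ 9 (mod 30).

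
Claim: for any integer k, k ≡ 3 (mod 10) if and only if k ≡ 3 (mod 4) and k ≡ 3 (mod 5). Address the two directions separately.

(⟸) If k ≡ 3 (mod 4) and k ≡ 3 (mod 5), then by the Chinese remainder theorem k ≡ 3 (mod 20). Since 3 ≡ 3 (mod 10) and 10 ∣ 20, we get k ≡ 3 (mod 10).

(⟹) This fails: k = 13 gives 13 ≡ 3 (mod 10) but 13 ≡ 1 (mod 4), so the conjunction on the right does not hold.

Not equivalent: only (⇐) holds.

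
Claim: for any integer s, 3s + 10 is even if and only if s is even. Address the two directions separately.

(⇒) Suppose 3s + 10 is even. Since 3 is odd, 3s and s have the same parity, so 3s + 10 ≡ s + 10 (mod 2). As 10 is even, 3s + 10 is even exactly when s is even. Thus s is even.

(⇐) Conversely, suppose s is even; write s = 2j. Then 3s + 10 = 3·(2j) + 10 = 2·3j + 10, which is even.

Both implications hold.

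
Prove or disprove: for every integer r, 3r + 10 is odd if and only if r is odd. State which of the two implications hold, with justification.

Both directions hold.

(→) Suppose 3r + 10 is odd. Since 3 is odd, 3r and r have the same parity, so 3r + 10 ≡ r + 10 (mod 2). As 10 is even, 3r + 10 is odd exactly when r is odd. Thus r is odd.

(←) Conversely, suppose r is odd; write r = 2j + 1. Then 3r + 10 = 3·(2j + 1) + 10 = 2·3j + 13, which is odd.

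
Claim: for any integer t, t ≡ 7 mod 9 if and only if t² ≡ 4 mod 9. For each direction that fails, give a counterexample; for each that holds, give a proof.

Only the forward implication holds.

(→) Suppose t ≡ 7 mod 9. Write t = 9j + 7. Then (9j + 7)² = 81j² + 126j + 49 = 9(9j² + 14j + 5) + 4, so t² ≡ 4 (mod 9).

(←) This fails: take t = 2. Then 2² = 4 ≡ 4 (mod 9), yet 2 ≡ 2 (mod 9), not 7.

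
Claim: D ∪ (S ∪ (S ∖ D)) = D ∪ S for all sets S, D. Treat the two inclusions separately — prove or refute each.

Both inclusions hold.

(⟸) Let x ∈ D ∪ S. Then either x ∈ S and x ∉ D; or x ∈ D and x ∉ S; or x ∈ S ∩ D. In each case x ∈ D ∪ (S ∪ (S ∖ D)), so D ∪ S ⊆ D ∪ (S ∪ (S ∖ D)).

(⟹) Let x ∈ D ∪ (S ∪ (S ∖ D)). Then either x ∈ S and x ∉ D; or x ∈ D and x ∉ S; or x ∈ S ∩ D. In each case x ∈ D ∪ S, so D ∪ (S ∪ (S ∖ D)) ⊆ D ∪ S.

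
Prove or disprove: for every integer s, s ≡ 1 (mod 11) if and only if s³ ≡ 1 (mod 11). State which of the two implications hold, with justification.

The biconditional holds.

(⇐) Suppose s³ ≡ 1 (mod 11). The only residue r in {0, …, 10} with r³ ≡ 1 (mod 11) is r = 1, so s ≡ 1 (mod 11).

(⇒) Suppose s ≡ 1 (mod 11). Write s = 11j + 1. Then (11j + 1)³ = 1331j³ + 363j² + 33j + 1 = 11(121j³ + 33j² + 3j) + 1, so s³ ≡ 1 (mod 11).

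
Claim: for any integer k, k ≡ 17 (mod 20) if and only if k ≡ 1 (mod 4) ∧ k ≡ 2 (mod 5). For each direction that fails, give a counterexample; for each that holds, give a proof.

Both directions hold; the statement is true.

(⟹) Suppose k ≡ 17 (mod 20); write k = 20j + 17. Since 4 ∣ 20, reducing mod 4 gives k ≡ 17 ≡ 1 (mod 4); since 5 ∣ 20, reducing mod 5 gives k ≡ 17 ≡ 2 (mod 5).

(⟸) Conversely, if k ≡ 1 (mod 4) and k ≡ 2 (mod 5), then by the Chinese remainder theorem k ≡ 17 (mod 20). This is exactly k ≡ 17 (mod 20).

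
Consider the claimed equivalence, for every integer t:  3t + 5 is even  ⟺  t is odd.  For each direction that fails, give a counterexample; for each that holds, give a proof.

(⟸) Suppose t is odd; write t = 2j + 1. Then 3t + 5 = 3·(2j + 1) + 5 = 2·3j + 8, which is even.

(⟹) Suppose 3t + 5 is even. Since 3 is odd, 3t and t have the same parity, so 3t + 5 ≡ t + 5 (mod 2). As 5 is odd, 3t + 5 is even exactly when t is odd. Thus t is odd.

Equivalent; both directions hold.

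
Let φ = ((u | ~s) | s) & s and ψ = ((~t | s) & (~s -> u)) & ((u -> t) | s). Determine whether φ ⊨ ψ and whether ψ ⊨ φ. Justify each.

Converse. Assume the antecedent. If u is true, the antecedent forces (u = T, s = T, t = F) or (u = T, s = T, t = T), and ((u | ~s) | s) & s holds there. If u is false, the antecedent forces (u = F, s = T, t = F) or (u = F, s = T, t = T), and ((u | ~s) | s) & s holds there. Either way ((u | ~s) | s) & s holds.

Forward direction. Assume the antecedent. If u is true, the antecedent forces (u = T, s = T, t = F) or (u = T, s = T, t = T), and the consequent holds there. If u is false, the antecedent forces (u = F, s = T, t = F) or (u = F, s = T, t = T), and the consequent holds there. Either way the consequent holds.

Both implications hold.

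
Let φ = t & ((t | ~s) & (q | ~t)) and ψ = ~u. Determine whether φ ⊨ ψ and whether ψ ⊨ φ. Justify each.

Neither implication holds.

Forward direction. This fails. Under s = F, q = T, t = T, u = T, the left side is true but the right side is false.

Converse. This fails. Under s = F, q = F, t = F, u = F, the left side is false but the right side is true.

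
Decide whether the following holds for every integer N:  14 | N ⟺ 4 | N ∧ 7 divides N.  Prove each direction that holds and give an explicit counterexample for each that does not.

(⇒) This fails: take N = 14. Certainly 14 ∣ 14, but 4 ∤ 14.

(⇐) Suppose 4 ∣ N and 7 ∣ N. Any common multiple of 4 and 7 is a multiple of their lcm; here gcd(4, 7) = 1, so lcm(4, 7) = 4·7 = 28, so 28 ∣ N. Since 14 ∣ 28, it follows that 14 ∣ N.

Only the converse holds.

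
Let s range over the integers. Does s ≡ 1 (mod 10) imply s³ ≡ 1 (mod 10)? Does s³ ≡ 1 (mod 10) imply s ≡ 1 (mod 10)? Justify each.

Equivalent; both directions hold.

(⇐) Suppose s³ ≡ 1 (mod 10). The only residue r in {0, …, 9} with r³ ≡ 1 (mod 10) is r = 1, so s ≡ 1 (mod 10).

(⇒) Suppose s ≡ 1 (mod 10). Write s = 10j + 1. Then (10j + 1)³ = 1000j³ + 300j² + 30j + 1 = 10(100j³ + 30j² + 3j) + 1, so s³ ≡ 1 (mod 10).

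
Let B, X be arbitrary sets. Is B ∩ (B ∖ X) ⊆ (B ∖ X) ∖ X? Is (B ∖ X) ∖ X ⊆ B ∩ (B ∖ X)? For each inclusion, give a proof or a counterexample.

(⊆) Let x ∈ B ∩ (B ∖ X). Then x ∈ B and x ∉ X, from which x ∈ (B ∖ X) ∖ X.

(⊇) Let x ∈ (B ∖ X) ∖ X. Then x ∈ B and x ∉ X, from which x ∈ B ∩ (B ∖ X).

Both inclusions hold; the sets are equal.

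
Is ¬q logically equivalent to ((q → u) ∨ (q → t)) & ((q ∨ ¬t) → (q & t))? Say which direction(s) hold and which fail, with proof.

Neither direction holds.

Forward direction. This fails. Under u = F, q = F, t = F, the left side is true but the right side is false.

Converse. This fails. Under u = F, q = T, t = T, the left side is false but the right side is true.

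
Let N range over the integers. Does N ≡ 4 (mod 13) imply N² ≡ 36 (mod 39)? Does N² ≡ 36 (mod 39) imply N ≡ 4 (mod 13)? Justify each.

(⟹) This fails: take N = 4. Then 4 ≡ 4 (mod 13), but 4² = 16 ≡ 16 (mod 39), not 36.

(⟸) This fails: take N = 6. Then 6² = 36 ≡ 36 (mod 39), yet 6 ≡ 6 (mod 13), not 4.

(⇒) fails and (⇐) fails.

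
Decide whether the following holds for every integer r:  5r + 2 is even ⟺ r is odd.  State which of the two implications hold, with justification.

(→) This fails: r = 6 gives 5r + 2 = 32, which is even, but 6 is even, not odd.

(←) This also fails: r = 7 is odd, but 5r + 2 = 37 is odd, not even.

Neither implication holds.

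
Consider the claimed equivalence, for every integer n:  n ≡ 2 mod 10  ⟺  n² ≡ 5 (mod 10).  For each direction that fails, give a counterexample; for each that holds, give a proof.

Forward direction. This fails: take n = 2. Then 2 ≡ 2 (mod 10), but 2² = 4 ≡ 4 (mod 10), not 5.

Converse. This fails: take n = 5. Then 5² = 25 ≡ 5 (mod 10), yet 5 ≡ 5 (mod 10), not 2.

Neither direction holds.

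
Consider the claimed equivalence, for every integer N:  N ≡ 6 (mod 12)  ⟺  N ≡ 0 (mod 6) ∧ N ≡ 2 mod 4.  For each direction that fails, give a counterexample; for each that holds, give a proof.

Forward direction. Suppose N ≡ 6 (mod 12); write N = 12j + 6. Since 6 ∣ 12, reducing mod 6 gives N ≡ 6 ≡ 0 (mod 6); since 4 ∣ 12, reducing mod 4 gives N ≡ 6 ≡ 2 (mod 4).

Converse. If N ≡ 0 (mod 6) and N ≡ 2 (mod 4), then by the Chinese remainder theorem N ≡ 6 (mod 12). This is exactly N ≡ 6 (mod 12).

Equivalent; both directions hold.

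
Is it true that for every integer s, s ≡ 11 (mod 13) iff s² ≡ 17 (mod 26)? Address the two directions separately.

(⇒) This fails: take s = 24. Then 24 ≡ 11 (mod 13), but 24² = 576 ≡ 4 (mod 26), not 17.

(⇐) This fails: take s = 15. Then 15² = 225 ≡ 17 (mod 26), yet 15 ≡ 2 (mod 13), not 11.

Neither direction holds.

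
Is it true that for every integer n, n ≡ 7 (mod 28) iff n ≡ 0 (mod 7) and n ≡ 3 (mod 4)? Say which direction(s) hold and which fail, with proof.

Both directions hold; the statement is true.

[⇒] Suppose n ≡ 7 (mod 28); write n = 28j + 7. Since 7 ∣ 28, reducing mod 7 gives n ≡ 7 ≡ 0 (mod 7); since 4 ∣ 28, reducing mod 4 gives n ≡ 7 ≡ 3 (mod 4).

[⇐] Conversely, if n ≡ 0 (mod 7) and n ≡ 3 (mod 4), then by the Chinese remainder theorem n ≡ 7 (mod 28). This is exactly n ≡ 7 (mod 28).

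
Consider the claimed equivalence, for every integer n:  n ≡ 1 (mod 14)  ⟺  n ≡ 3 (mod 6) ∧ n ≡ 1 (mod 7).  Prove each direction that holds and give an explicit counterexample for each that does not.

The forward direction fails; the converse holds.

(⟹) This fails: n = 1 gives 1 ≡ 1 (mod 14) but 1 ≡ 1 (mod 6), so the conjunction on the right does not hold.

(⟸) Conversely, if n ≡ 3 (mod 6) and n ≡ 1 (mod 7), then by the Chinese remainder theorem n ≡ 15 (mod 42). Since 15 ≡ 1 (mod 14) and 14 ∣ 42, we get n ≡ 1 (mod 14).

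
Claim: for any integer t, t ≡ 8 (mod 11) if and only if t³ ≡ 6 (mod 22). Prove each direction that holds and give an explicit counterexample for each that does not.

(⇒) fails; (⇐) holds.

(→) This fails: take t = 19. Then 19 ≡ 8 (mod 11), but 19³ = 6859 ≡ 17 (mod 22), not 6.

(←) Conversely, the residues r modulo 22 with r³ ≡ 6 (mod 22) are exactly {8}, and each is ≡ 8 (mod 11).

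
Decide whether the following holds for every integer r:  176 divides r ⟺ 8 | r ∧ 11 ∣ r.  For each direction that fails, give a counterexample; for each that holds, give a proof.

[⇒] If 176 ∣ r, write r = 176q. Since 176 = 22·8, r = 8·(22q), so 8 ∣ r; and since 176 = 16·11, r = 11·(16q), so 11 ∣ r.

[⇐] This fails: take r = 88. Both 8 ∣ 88 and 11 ∣ 88, yet 88 is not a multiple of 176 (since 88 = 0·176 + 88), so 176 ∤ 88.

Only the forward direction holds.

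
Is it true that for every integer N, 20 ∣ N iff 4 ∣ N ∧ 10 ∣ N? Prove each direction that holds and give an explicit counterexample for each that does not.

Equivalent; both directions hold.

(⇒) If 20 ∣ N, write N = 20q. Since 20 = 5·4, N = 4·(5q), so 4 ∣ N; and since 20 = 2·10, N = 10·(2q), so 10 ∣ N.

(⇐) Suppose 4 ∣ N and 10 ∣ N. Any common multiple of 4 and 10 is a multiple of their lcm; here lcm(4, 10) = 4·10/gcd(4, 10) = 40/2 = 20, so 20 ∣ N.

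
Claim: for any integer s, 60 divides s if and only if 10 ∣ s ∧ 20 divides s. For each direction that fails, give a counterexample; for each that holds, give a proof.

(⟹) If 60 ∣ s, write s = 60q. Since 60 = 6·10, s = 10·(6q), so 10 ∣ s; and since 60 = 3·20, s = 20·(3q), so 20 ∣ s.

(⟸) This fails: take s = 20. Both 10 ∣ 20 and 20 ∣ 20, yet 20 is not a multiple of 60 (since 20 = 0·60 + 20), so 60 ∤ 20.

Not equivalent: only (⇒) holds.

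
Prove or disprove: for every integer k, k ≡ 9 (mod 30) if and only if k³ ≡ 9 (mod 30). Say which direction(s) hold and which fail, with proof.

The biconditional holds.

(⇐) Suppose k³ ≡ 9 (mod 30). The only residue r in {0, …, 29} with r³ ≡ 9 (mod 30) is r = 9, so k ≡ 9 (mod 30).

(⇒) Suppose k ≡ 9 (mod 30). Write k = 30j + 9. Then (30j + 9)³ = 27000j³ + 24300j² + 7290j + 729 = 30(900j³ + 810j² + 243j + 24) + 9, so k³ ≡ 9 (mod 30).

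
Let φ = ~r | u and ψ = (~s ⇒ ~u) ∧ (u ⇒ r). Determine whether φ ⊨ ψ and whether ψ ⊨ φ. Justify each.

Both directions fail.

(→) This fails. Under s = F, u = T, r = F, the left side is true but the right side is false.

(←) This fails. Under s = F, u = F, r = T, the left side is false but the right side is true.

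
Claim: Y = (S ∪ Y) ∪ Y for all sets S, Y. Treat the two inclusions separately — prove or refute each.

Only the forward inclusion holds.

(⊆) Let x ∈ Y. Then either x ∈ Y and x ∉ S; or x ∈ S ∩ Y. In each case x ∈ (S ∪ Y) ∪ Y, so Y ⊆ (S ∪ Y) ∪ Y.

(⊇) This inclusion fails. Take S = {1}, Y = ∅; then 1 ∈ (S ∪ Y) ∪ Y but 1 ∉ Y.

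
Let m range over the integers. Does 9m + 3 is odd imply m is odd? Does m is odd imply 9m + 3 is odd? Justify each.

(⇒) fails and (⇐) fails.

(→) This fails: m = 6 gives 9m + 3 = 57, which is odd, but 6 is even, not odd.

(←) This also fails: m = 5 is odd, but 9m + 3 = 48 is even, not odd.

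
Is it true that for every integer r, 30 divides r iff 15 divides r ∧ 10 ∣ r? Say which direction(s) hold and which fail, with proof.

(⟹) If 30 ∣ r, write r = 30q. Since 30 = 2·15, r = 15·(2q), so 15 ∣ r; and since 30 = 3·10, r = 10·(3q), so 10 ∣ r.

(⟸) Suppose 15 ∣ r and 10 ∣ r. Any common multiple of 15 and 10 is a multiple of their lcm; here lcm(15, 10) = 15·10/gcd(15, 10) = 150/5 = 30, so 30 ∣ r.

Both directions hold; the statement is true.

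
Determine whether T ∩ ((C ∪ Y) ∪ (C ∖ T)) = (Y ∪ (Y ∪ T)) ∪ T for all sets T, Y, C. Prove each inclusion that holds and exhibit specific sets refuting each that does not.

(⊆) Let x ∈ T ∩ ((C ∪ Y) ∪ (C ∖ T)). Then either x ∈ T ∩ Y and x ∉ C; or x ∈ T ∩ C and x ∉ Y; or x ∈ T ∩ Y ∩ C. In each case x ∈ (Y ∪ (Y ∪ T)) ∪ T, so T ∩ ((C ∪ Y) ∪ (C ∖ T)) ⊆ (Y ∪ (Y ∪ T)) ∪ T.

(⊇) This inclusion fails. Take T = {1}, Y = ∅, C = ∅; then 1 ∈ (Y ∪ (Y ∪ T)) ∪ T but 1 ∉ T ∩ ((C ∪ Y) ∪ (C ∖ T)).

The sets are not equal: only the forward inclusion holds.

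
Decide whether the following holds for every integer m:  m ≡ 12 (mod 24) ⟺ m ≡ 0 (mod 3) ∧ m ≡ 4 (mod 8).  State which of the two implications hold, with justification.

(⇒) Suppose m ≡ 12 (mod 24); write m = 24j + 12. Since 3 ∣ 24, reducing mod 3 gives m ≡ 12 ≡ 0 (mod 3); since 8 ∣ 24, reducing mod 8 gives m ≡ 12 ≡ 4 (mod 8).

(⇐) Conversely, if m ≡ 0 (mod 3) and m ≡ 4 (mod 8), then by the Chinese remainder theorem m ≡ 12 (mod 24). This is exactly m ≡ 12 (mod 24).

Both implications hold.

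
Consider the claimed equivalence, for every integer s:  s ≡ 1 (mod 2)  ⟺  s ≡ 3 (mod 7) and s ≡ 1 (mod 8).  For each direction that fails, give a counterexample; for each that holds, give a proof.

(←) If s ≡ 3 (mod 7) and s ≡ 1 (mod 8), then by the Chinese remainder theorem s ≡ 17 (mod 56). Since 17 ≡ 1 (mod 2) and 2 ∣ 56, we get s ≡ 1 (mod 2).

(→) This fails: s = 1 gives 1 ≡ 1 (mod 2) but 1 ≡ 1 (mod 7), so the conjunction on the right does not hold.

Only the converse holds.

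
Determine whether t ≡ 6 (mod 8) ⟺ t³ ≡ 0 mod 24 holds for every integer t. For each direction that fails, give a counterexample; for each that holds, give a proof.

Forward direction. This fails: take t = 14. Then 14 ≡ 6 (mod 8), but 14³ = 2744 ≡ 8 (mod 24), not 0.

Converse. This fails: take t = 0. Then 0³ = 0 ≡ 0 (mod 24), yet 0 ≡ 0 (mod 8), not 6.

Neither implication holds.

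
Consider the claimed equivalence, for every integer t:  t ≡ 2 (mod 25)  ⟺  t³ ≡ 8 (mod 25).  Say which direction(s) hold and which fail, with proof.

The biconditional holds.

Converse. Suppose t³ ≡ 8 (mod 25). The only residue r in {0, …, 24} with r³ ≡ 8 (mod 25) is r = 2, so t ≡ 2 (mod 25).

Forward direction. Suppose t ≡ 2 (mod 25). Write t = 25j + 2. Then (25j + 2)³ = 15625j³ + 3750j² + 300j + 8 = 25(625j³ + 150j² + 12j) + 8, so t³ ≡ 8 (mod 25).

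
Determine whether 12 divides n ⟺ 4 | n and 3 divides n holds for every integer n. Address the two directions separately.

The biconditional holds.

Forward direction. If 12 ∣ n, write n = 12q. Since 12 = 3·4, n = 4·(3q), so 4 ∣ n; and since 12 = 4·3, n = 3·(4q), so 3 ∣ n.

Converse. Suppose 4 ∣ n and 3 ∣ n. Any common multiple of 4 and 3 is a multiple of their lcm; here gcd(4, 3) = 1, so lcm(4, 3) = 4·3 = 12, so 12 ∣ n.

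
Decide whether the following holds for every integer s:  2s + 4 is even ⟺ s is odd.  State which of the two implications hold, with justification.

[⇒] This fails: take s = 2. Then 2s + 4 = 8, which is even, yet s = 2 is even, not odd.

[⇐] Suppose s is odd. Since 2 is even, 2s is even for every s, so 2s + 4 has the same parity as 4, which is even. Hence 2s + 4 is even.

The forward direction fails; the converse holds.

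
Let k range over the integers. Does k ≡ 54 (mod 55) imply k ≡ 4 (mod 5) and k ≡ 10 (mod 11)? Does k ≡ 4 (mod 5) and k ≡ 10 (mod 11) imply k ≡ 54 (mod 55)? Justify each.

(⇒) Suppose k ≡ 54 (mod 55); write k = 55j + 54. Since 5 ∣ 55, reducing mod 5 gives k ≡ 54 ≡ 4 (mod 5); since 11 ∣ 55, reducing mod 11 gives k ≡ 54 ≡ 10 (mod 11).

(⇐) Conversely, if k ≡ 4 (mod 5) and k ≡ 10 (mod 11), then by the Chinese remainder theorem k ≡ 54 (mod 55). This is exactly k ≡ 54 (mod 55).

Both implications hold.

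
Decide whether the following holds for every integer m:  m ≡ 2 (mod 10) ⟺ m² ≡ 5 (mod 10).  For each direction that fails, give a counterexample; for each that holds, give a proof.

Neither implication holds.

Forward direction. This fails: take m = 2. Then 2 ≡ 2 (mod 10), but 2² = 4 ≡ 4 (mod 10), not 5.

Converse. This fails: take m = 5. Then 5² = 25 ≡ 5 (mod 10), yet 5 ≡ 5 (mod 10), not 2.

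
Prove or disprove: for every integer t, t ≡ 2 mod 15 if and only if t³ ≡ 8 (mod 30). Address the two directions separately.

(→) This fails: take t = 17. Then 17 ≡ 2 (mod 15), but 17³ = 4913 ≡ 23 (mod 30), not 8.

(←) Conversely, the residues r modulo 30 with r³ ≡ 8 (mod 30) are exactly {2}, and each is ≡ 2 (mod 15).

Not equivalent: only (⇐) holds.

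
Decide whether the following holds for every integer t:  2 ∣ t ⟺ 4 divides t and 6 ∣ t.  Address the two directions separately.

(⟹) This fails: take t = 2. Certainly 2 ∣ 2, but 4 ∤ 2.

(⟸) Suppose 4 ∣ t and 6 ∣ t. Any common multiple of 4 and 6 is a multiple of their lcm; here lcm(4, 6) = 4·6/gcd(4, 6) = 24/2 = 12, so 12 ∣ t. Since 2 ∣ 12, it follows that 2 ∣ t.

Only the converse holds.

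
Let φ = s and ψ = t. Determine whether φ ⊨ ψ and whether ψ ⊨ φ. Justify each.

Neither direction holds.

(⟹) This fails. Under s = T, t = F, the left side is true but the right side is false.

(⟸) This fails. Under s = F, t = T, the left side is false but the right side is true.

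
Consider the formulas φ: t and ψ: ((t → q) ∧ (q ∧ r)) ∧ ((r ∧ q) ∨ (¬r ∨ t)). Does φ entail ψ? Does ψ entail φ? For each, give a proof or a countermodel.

Neither direction holds.

(⟹) This fails. Under r = F, t = T, q = F, the left side is true but the right side is false.

(⟸) This fails. Under r = T, t = F, q = T, the left side is false but the right side is true.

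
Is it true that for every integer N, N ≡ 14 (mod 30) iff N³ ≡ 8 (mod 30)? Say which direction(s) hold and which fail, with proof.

Neither implication holds.

Forward direction. This fails: take N = 14. Then 14 ≡ 14 (mod 30), but 14³ = 2744 ≡ 14 (mod 30), not 8.

Converse. This fails: take N = 2. Then 2³ = 8 ≡ 8 (mod 30), yet 2 ≡ 2 (mod 30), not 14.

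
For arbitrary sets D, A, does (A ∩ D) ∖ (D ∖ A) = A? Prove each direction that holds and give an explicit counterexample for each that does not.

(⊆) holds; (⊇) fails.

(⟹) Let x ∈ (A ∩ D) ∖ (D ∖ A). Then x ∈ D ∩ A, from which x ∈ A.

(⟸) This inclusion fails. Take D = ∅, A = {1}; then 1 ∈ A but 1 ∉ (A ∩ D) ∖ (D ∖ A).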